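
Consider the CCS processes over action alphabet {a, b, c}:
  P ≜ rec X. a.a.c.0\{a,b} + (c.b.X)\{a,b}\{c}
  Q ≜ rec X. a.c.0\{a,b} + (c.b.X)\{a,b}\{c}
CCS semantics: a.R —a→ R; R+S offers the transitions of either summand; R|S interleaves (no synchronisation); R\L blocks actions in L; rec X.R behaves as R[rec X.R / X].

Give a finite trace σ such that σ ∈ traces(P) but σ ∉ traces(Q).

aa

P's transition system — 4 states:
  m0 = rec X. a.a.c.0\{a,b} + (c.b.X)\{a,b}\{c} ⊢ ··a··> m1
  m1 = a.c.0\{a,b} ⊢ ··a··> m2
  m2 = c.0\{a,b} ⊢ ··c··> m3
  m3 = 0\{a,b} ⊢ ·
Q's transition system — 3 states:
  n0 = rec X. a.c.0\{a,b} + (c.b.X)\{a,b}\{c} ⊢ ··a··> n1
  n1 = c.0\{a,b} ⊢ ··c··> n2
  n2 = 0\{a,b} ⊢ ·
Trace ⟨aa⟩ through P, begin at {m0}:
  [1] a ⇒ {m1}
  [2] a ⇒ {m2}
  P completes σ.
Trace ⟨aa⟩ through Q, begin at {n0}:
  [1] a ⇒ {n1}
  [2] a ⇒ no successor for Q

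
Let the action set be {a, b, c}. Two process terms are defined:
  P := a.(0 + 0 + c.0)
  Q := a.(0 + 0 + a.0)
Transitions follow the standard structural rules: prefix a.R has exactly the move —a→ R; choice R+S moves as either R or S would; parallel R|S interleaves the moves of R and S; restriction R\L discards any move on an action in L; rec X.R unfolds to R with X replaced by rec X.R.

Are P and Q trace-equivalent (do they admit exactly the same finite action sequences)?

P's transition system — 3 states:
  p0 = a.(0 + 0 + c.0) → ··a··> p1
  p1 = 0 + 0 + c.0 → ··c··> p2
  p2 = 0 → (no moves)
Q's transition system — 3 states:
  q0 = a.(0 + 0 + a.0) → ··a··> q1
  q1 = 0 + 0 + a.0 → ··a··> q2
  q2 = 0 → (no moves)
Executing ac from P (initial set {p0}):
  [1] a ⇒ {p1}
  [2] c ⇒ {p2}
  — P admits the full trace.
Executing ac from Q (initial set {q0}):
  [1] a ⇒ {q1}
  [2] c ⇒ ∅ (Q stuck)

trace-distinct — witness ⟨ac⟩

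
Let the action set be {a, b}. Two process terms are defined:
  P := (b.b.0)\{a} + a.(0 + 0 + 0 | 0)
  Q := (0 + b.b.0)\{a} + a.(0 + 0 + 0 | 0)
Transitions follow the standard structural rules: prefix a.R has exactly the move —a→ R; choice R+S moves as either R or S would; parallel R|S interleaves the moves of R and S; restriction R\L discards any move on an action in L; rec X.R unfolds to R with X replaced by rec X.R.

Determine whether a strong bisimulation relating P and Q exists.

P's transition system — 4 states:
  p0 = (b.b.0)\{a} + a.(0 + 0 + 0 | 0) ⊢ --a--▸ p1, --b--▸ p2
  p1 = 0 + 0 + 0 | 0 ⊢ (no moves)
  p2 = (b.0)\{a} ⊢ --b--▸ p3
  p3 = 0\{a} ⊢ (no moves)
Q's transition system — 4 states:
  q0 = (0 + b.b.0)\{a} + a.(0 + 0 + 0 | 0) ⊢ --a--▸ q1, --b--▸ q2
  q1 = 0 + 0 + 0 | 0 ⊢ (no moves)
  q2 = (b.0)\{a} ⊢ --b--▸ q3
  q3 = 0\{a} ⊢ (no moves)
Coarsest stable partition (strong bisimilarity classes):
  B0 = {p0, q0}
  B1 = {p1, p3, q1, q3}
  B2 = {p2, q2}
p0 ∈ B0, q0 ∈ B0 → same block

YES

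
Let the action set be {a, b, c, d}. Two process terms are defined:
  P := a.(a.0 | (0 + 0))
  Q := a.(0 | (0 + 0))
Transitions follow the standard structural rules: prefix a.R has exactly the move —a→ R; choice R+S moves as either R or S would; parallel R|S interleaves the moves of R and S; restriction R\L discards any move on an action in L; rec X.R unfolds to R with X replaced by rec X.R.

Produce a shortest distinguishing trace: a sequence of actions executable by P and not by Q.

LTS(P): 3 reachable states
  u0 = a.(a.0 | (0 + 0)) ⊢ =a=> u1
  u1 = a.0 | (0 + 0) ⊢ =a=> u2
  u2 = 0 | (0 + 0) ⊢ ∅
LTS(Q): 2 reachable states
  v0 = a.(0 | (0 + 0)) ⊢ =a=> v1
  v1 = 0 | (0 + 0) ⊢ ∅
Trace ⟨aa⟩ through P, begin at {u0}:
  [1] a ⇒ {u1}
  [2] a ⇒ {u2}
  P completes σ.
Trace ⟨aa⟩ through Q, begin at {v0}:
  [1] a ⇒ {v1}
  [2] a ⇒ ∅  — Q cannot continue

aa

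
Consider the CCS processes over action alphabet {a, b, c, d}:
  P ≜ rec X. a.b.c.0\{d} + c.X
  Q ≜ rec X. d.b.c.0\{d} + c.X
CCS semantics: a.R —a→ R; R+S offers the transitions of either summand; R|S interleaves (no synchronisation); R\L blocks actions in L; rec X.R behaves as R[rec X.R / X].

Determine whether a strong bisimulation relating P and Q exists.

P ≁ Q

P's transition system — 4 states:
  m0 = rec X. a.b.c.0\{d} + c.X :: --a--▸ m1, --c--▸ m0
  m1 = b.c.0\{d} :: --b--▸ m2
  m2 = c.0\{d} :: --c--▸ m3
  m3 = 0\{d} :: deadlocked
Q's transition system — 4 states:
  n0 = rec X. d.b.c.0\{d} + c.X :: --c--▸ n0, --d--▸ n1
  n1 = b.c.0\{d} :: --b--▸ n2
  n2 = c.0\{d} :: --c--▸ n3
  n3 = 0\{d} :: deadlocked
Coarsest stable partition (strong bisimilarity classes):
  B0 = {m0}
  B1 = {m1, n1}
  B2 = {m2, n2}
  B3 = {m3, n3}
  B4 = {n0}
m0 ∈ B0, n0 ∈ B4 → different blocks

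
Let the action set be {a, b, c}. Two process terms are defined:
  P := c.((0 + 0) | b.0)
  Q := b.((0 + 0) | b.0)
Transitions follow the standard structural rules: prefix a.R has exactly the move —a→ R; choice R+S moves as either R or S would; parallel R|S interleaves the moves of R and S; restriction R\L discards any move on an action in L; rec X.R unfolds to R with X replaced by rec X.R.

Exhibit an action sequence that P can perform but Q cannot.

c

P's transition system — 3 states:
  s0 = c.((0 + 0) | b.0) | —c→ s1
  s1 = (0 + 0) | b.0 | —b→ s2
  s2 = (0 + 0) | 0 | deadlocked
Q's transition system — 3 states:
  t0 = b.((0 + 0) | b.0) | —b→ t1
  t1 = (0 + 0) | b.0 | —b→ t2
  t2 = (0 + 0) | 0 | deadlocked
Executing c from P (initial set {s0}):
  [1] c ⇒ {s1}
  — P admits the full trace.
Executing c from Q (initial set {t0}):
  [1] c ⇒ ∅ (Q stuck)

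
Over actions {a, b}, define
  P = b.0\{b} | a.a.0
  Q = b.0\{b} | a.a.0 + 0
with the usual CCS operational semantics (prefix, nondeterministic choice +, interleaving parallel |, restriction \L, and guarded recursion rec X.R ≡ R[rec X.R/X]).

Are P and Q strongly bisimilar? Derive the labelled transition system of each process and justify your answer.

LTS(P): 6 reachable states
  m0 = b.0\{b} | a.a.0 :: ··a··> m1, ··b··> m2
  m1 = b.0\{b} | a.0 :: ··a··> m3, ··b··> m4
  m2 = 0\{b} | a.a.0 :: ··a··> m4
  m3 = b.0\{b} | 0 :: ··b··> m5
  m4 = 0\{b} | a.0 :: ··a··> m5
  m5 = 0\{b} | 0 :: stopped
LTS(Q): 6 reachable states
  n0 = b.0\{b} | a.a.0 + 0 :: ··a··> n1, ··b··> n2
  n1 = b.0\{b} | a.0 :: ··a··> n3, ··b··> n4
  n2 = 0\{b} | a.a.0 :: ··a··> n4
  n3 = b.0\{b} | 0 :: ··b··> n5
  n4 = 0\{b} | a.0 :: ··a··> n5
  n5 = 0\{b} | 0 :: stopped
Partition-refinement fixed point:
  B0 = {m0, n0}
  B1 = {m1, n1}
  B2 = {m3, n3}
  B3 = {m5, n5}
  B4 = {m4, n4}
  B5 = {m2, n2}
m0 ∈ B0, n0 ∈ B0 → same block

YES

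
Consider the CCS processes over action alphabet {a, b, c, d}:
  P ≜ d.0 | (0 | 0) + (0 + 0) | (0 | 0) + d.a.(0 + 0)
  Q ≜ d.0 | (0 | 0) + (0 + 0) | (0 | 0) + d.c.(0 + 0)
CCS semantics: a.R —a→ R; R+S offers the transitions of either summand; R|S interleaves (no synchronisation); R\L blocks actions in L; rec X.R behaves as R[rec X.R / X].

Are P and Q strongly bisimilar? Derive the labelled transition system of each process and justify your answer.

Reachable graph of P (4 states):
  p0 = d.0 | (0 | 0) + (0 + 0) | (0 | 0) + d.a.(0 + 0) ⊢ -d-> p1, -d-> p2
  p1 = 0 | (0 | 0) ⊢ stopped
  p2 = a.(0 + 0) ⊢ -a-> p3
  p3 = 0 + 0 ⊢ stopped
Reachable graph of Q (4 states):
  q0 = d.0 | (0 | 0) + (0 + 0) | (0 | 0) + d.c.(0 + 0) ⊢ -d-> q1, -d-> q2
  q1 = 0 | (0 | 0) ⊢ stopped
  q2 = c.(0 + 0) ⊢ -c-> q3
  q3 = 0 + 0 ⊢ stopped
Partition-refinement fixed point:
  B0 = {p0}
  B1 = {p2}
  B2 = {p1, p3, q1, q3}
  B3 = {q0}
  B4 = {q2}
p0 ∈ B0, q0 ∈ B3 → different blocks

P ≁ Q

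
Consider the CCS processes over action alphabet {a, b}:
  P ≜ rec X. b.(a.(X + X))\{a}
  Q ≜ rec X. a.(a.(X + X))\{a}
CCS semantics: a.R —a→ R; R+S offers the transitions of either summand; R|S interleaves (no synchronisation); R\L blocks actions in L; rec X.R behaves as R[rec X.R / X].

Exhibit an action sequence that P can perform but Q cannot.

b

P's transition system — 2 states:
  s0 = rec X. b.(a.(X + X))\{a} → =b=> s1
  s1 = (a.((rec X. b.(a.(X + X))\{a}) + (rec X. b.(a.(X + X))\{a})))\{a} → ·
Q's transition system — 2 states:
  t0 = rec X. a.(a.(X + X))\{a} → =a=> t1
  t1 = (a.((rec X. a.(a.(X + X))\{a}) + (rec X. a.(a.(X + X))\{a})))\{a} → ·
Trace ⟨b⟩ through P, begin at {s0}:
  [1] b ⇒ {s1}
  ✓ P
Trace ⟨b⟩ through Q, begin at {t0}:
  [1] b ⇒ ∅  — Q cannot continue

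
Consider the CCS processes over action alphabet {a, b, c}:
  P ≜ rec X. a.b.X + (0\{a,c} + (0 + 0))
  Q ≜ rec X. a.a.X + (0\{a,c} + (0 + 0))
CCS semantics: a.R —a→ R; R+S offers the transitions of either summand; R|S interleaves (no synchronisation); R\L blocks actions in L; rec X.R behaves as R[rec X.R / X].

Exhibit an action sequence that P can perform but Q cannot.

LTS(P): 2 reachable states
  s0 = rec X. a.b.X + (0\{a,c} + (0 + 0)) has moves —a→ s1
  s1 = b.(rec X. a.b.X + (0\{a,c} + (0 + 0))) has moves —b→ s0
LTS(Q): 2 reachable states
  t0 = rec X. a.a.X + (0\{a,c} + (0 + 0)) has moves —a→ t1
  t1 = a.(rec X. a.a.X + (0\{a,c} + (0 + 0))) has moves —a→ t0
Executing ab from P (initial set {s0}):
  after a @ step 1: {s1}
  after b @ step 2: {s0}
  ✓ P
Executing ab from Q (initial set {t0}):
  after a @ step 1: {t1}
  after b @ step 2: no successor for Q

ab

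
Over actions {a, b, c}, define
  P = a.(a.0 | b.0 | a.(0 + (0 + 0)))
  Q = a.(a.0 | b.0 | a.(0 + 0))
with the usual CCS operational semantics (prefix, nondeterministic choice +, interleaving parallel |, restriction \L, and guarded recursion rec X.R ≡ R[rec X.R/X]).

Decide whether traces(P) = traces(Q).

YES

P's transition system — 9 states:
  s0 = a.(a.0 | b.0 | a.(0 + (0 + 0))) | --a--▸ s1
  s1 = a.0 | b.0 | a.(0 + (0 + 0)) | --a--▸ s2, --a--▸ s3, --b--▸ s4
  s2 = 0 | b.0 | a.(0 + (0 + 0)) | --a--▸ s5, --b--▸ s6
  s3 = a.0 | b.0 | (0 + (0 + 0)) | --a--▸ s5, --b--▸ s7
  s4 = a.0 | 0 | a.(0 + (0 + 0)) | --a--▸ s6, --a--▸ s7
  s5 = 0 | b.0 | (0 + (0 + 0)) | --b--▸ s8
  s6 = 0 | 0 | a.(0 + (0 + 0)) | --a--▸ s8
  s7 = a.0 | 0 | (0 + (0 + 0)) | --a--▸ s8
  s8 = 0 | 0 | (0 + (0 + 0)) | ∅
Q's transition system — 9 states:
  t0 = a.(a.0 | b.0 | a.(0 + 0)) | --a--▸ t1
  t1 = a.0 | b.0 | a.(0 + 0) | --a--▸ t2, --a--▸ t3, --b--▸ t4
  t2 = 0 | b.0 | a.(0 + 0) | --a--▸ t5, --b--▸ t6
  t3 = a.0 | b.0 | (0 + 0) | --a--▸ t5, --b--▸ t7
  t4 = a.0 | 0 | a.(0 + 0) | --a--▸ t6, --a--▸ t7
  t5 = 0 | b.0 | (0 + 0) | --b--▸ t8
  t6 = 0 | 0 | a.(0 + 0) | --a--▸ t8
  t7 = a.0 | 0 | (0 + 0) | --a--▸ t8
  t8 = 0 | 0 | (0 + 0) | ∅
Partition-refinement fixed point:
  B0 = {s0, t0}
  B1 = {s1, t1}
  B2 = {s2, s3, t2, t3}
  B3 = {s5, t5}
  B4 = {s8, t8}
  B5 = {s6, s7, t6, t7}
  B6 = {s4, t4}
s0 ∈ B0, t0 ∈ B0 → same block
Bisimilar ⇒ trace-equivalent.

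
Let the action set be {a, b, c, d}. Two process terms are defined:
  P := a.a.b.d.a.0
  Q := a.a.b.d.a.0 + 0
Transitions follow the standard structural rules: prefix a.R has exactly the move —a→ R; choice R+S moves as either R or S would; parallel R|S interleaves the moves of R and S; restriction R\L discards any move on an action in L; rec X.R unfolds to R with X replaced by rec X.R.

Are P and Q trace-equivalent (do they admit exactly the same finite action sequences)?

traces(P) = traces(Q)

P's transition system — 6 states:
  p0 = a.a.b.d.a.0 :: =a=> p1
  p1 = a.b.d.a.0 :: =a=> p2
  p2 = b.d.a.0 :: =b=> p3
  p3 = d.a.0 :: =d=> p4
  p4 = a.0 :: =a=> p5
  p5 = 0 :: (no moves)
Q's transition system — 6 states:
  q0 = a.a.b.d.a.0 + 0 :: =a=> q1
  q1 = a.b.d.a.0 :: =a=> q2
  q2 = b.d.a.0 :: =b=> q3
  q3 = d.a.0 :: =d=> q4
  q4 = a.0 :: =a=> q5
  q5 = 0 :: (no moves)
Bisimilarity quotient blocks:
  B0 = {p0, q0}
  B1 = {p1, q1}
  B2 = {p2, q2}
  B3 = {p3, q3}
  B4 = {p4, q4}
  B5 = {p5, q5}
p0 ∈ B0, q0 ∈ B0 → same block
Bisimilar ⇒ trace-equivalent.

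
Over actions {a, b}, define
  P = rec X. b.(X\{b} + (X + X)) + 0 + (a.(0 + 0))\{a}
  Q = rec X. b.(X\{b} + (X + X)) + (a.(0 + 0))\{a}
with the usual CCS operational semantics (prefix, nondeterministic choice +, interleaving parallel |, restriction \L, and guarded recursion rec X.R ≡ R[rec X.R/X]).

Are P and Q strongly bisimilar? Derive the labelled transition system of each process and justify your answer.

Reachable graph of P (2 states):
  u0 = rec X. b.(X\{b} + (X + X)) + 0 + (a.(0 + 0))\{a} :: ··b··> u1
  u1 = (rec X. b.(X\{b} + (X + X)) + 0 + (a.(0 + 0))\{a})\{b} + ((rec X. b.(X\{b} + (X + X)) + 0 + (a.(0 + 0))\{a}) + (rec X. b.(X\{b} + (X + X)) + 0 + (a.(0 + 0))\{a})) :: ··b··> u1
Reachable graph of Q (2 states):
  v0 = rec X. b.(X\{b} + (X + X)) + (a.(0 + 0))\{a} :: ··b··> v1
  v1 = (rec X. b.(X\{b} + (X + X)) + (a.(0 + 0))\{a})\{b} + ((rec X. b.(X\{b} + (X + X)) + (a.(0 + 0))\{a}) + (rec X. b.(X\{b} + (X + X)) + (a.(0 + 0))\{a})) :: ··b··> v1
Coarsest stable partition (strong bisimilarity classes):
  B0 = {u0, u1, v0, v1}
u0 ∈ B0, v0 ∈ B0 → same block

bisimilar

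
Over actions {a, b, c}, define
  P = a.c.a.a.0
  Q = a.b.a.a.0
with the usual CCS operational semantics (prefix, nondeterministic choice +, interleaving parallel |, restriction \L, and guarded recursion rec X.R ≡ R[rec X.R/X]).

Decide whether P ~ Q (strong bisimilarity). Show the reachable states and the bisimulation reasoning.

Reachable graph of P (5 states):
  s0 = a.c.a.a.0 has moves =a=> s1
  s1 = c.a.a.0 has moves =c=> s2
  s2 = a.a.0 has moves =a=> s3
  s3 = a.0 has moves =a=> s4
  s4 = 0 has moves ·
Reachable graph of Q (5 states):
  t0 = a.b.a.a.0 has moves =a=> t1
  t1 = b.a.a.0 has moves =b=> t2
  t2 = a.a.0 has moves =a=> t3
  t3 = a.0 has moves =a=> t4
  t4 = 0 has moves ·
Bisimilarity quotient blocks:
  B0 = {s0}
  B1 = {s1}
  B2 = {s2, t2}
  B3 = {s3, t3}
  B4 = {s4, t4}
  B5 = {t0}
  B6 = {t1}
s0 ∈ B0, t0 ∈ B5 → different blocks

not bisimilar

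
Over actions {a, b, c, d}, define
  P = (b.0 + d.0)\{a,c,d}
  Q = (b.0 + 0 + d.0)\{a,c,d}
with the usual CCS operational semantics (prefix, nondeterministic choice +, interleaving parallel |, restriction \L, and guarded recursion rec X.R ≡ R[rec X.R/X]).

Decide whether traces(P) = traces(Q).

YES

LTS(P): 2 reachable states
  m0 = (b.0 + d.0)\{a,c,d} → =b=> m1
  m1 = 0\{a,c,d} → deadlocked
LTS(Q): 2 reachable states
  n0 = (b.0 + 0 + d.0)\{a,c,d} → =b=> n1
  n1 = 0\{a,c,d} → deadlocked
Bisimilarity quotient blocks:
  B0 = {m0, n0}
  B1 = {m1, n1}
m0 ∈ B0, n0 ∈ B0 → same block
Bisimilar ⇒ trace-equivalent.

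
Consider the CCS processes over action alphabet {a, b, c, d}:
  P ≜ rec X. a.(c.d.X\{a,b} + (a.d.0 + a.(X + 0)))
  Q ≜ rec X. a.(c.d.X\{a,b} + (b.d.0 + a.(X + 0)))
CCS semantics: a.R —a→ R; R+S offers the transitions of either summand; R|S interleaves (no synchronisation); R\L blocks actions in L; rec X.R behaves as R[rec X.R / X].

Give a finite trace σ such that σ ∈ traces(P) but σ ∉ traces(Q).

aad

LTS(P): 7 reachable states
  s0 = rec X. a.(c.d.X\{a,b} + (a.d.0 + a.(X + 0))) → —a→ s1
  s1 = c.d.(rec X. a.(c.d.X\{a,b} + (a.d.0 + a.(X + 0))))\{a,b} + (a.d.0 + a.((rec X. a.(c.d.X\{a,b} + (a.d.0 + a.(X + 0)))) + 0)) → —a→ s2, —a→ s3, —c→ s4
  s2 = (rec X. a.(c.d.X\{a,b} + (a.d.0 + a.(X + 0)))) + 0 → —a→ s1
  s3 = d.0 → —d→ s5
  s4 = d.(rec X. a.(c.d.X\{a,b} + (a.d.0 + a.(X + 0))))\{a,b} → —d→ s6
  s5 = 0 → stopped
  s6 = (rec X. a.(c.d.X\{a,b} + (a.d.0 + a.(X + 0))))\{a,b} → stopped
LTS(Q): 7 reachable states
  t0 = rec X. a.(c.d.X\{a,b} + (b.d.0 + a.(X + 0))) → —a→ t1
  t1 = c.d.(rec X. a.(c.d.X\{a,b} + (b.d.0 + a.(X + 0))))\{a,b} + (b.d.0 + a.((rec X. a.(c.d.X\{a,b} + (b.d.0 + a.(X + 0)))) + 0)) → —a→ t2, —b→ t3, —c→ t4
  t2 = (rec X. a.(c.d.X\{a,b} + (b.d.0 + a.(X + 0)))) + 0 → —a→ t1
  t3 = d.0 → —d→ t5
  t4 = d.(rec X. a.(c.d.X\{a,b} + (b.d.0 + a.(X + 0))))\{a,b} → —d→ t6
  t5 = 0 → stopped
  t6 = (rec X. a.(c.d.X\{a,b} + (b.d.0 + a.(X + 0))))\{a,b} → stopped
Executing aad from P (initial set {s0}):
  step 1 (a): {s1}
  step 2 (a): {s2, s3}
  step 3 (d): {s5}
  P completes σ.
Executing aad from Q (initial set {t0}):
  step 1 (a): {t1}
  step 2 (a): {t2}
  step 3 (d): no successor for Q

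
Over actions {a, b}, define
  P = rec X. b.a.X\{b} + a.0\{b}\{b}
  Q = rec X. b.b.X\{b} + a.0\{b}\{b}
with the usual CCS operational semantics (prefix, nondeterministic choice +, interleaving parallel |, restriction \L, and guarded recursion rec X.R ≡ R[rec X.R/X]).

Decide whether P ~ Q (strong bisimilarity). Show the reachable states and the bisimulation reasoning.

LTS(P): 5 reachable states
  m0 = rec X. b.a.X\{b} + a.0\{b}\{b} → ··a··> m1, ··b··> m2
  m1 = 0\{b}\{b} → (no moves)
  m2 = a.(rec X. b.a.X\{b} + a.0\{b}\{b})\{b} → ··a··> m3
  m3 = (rec X. b.a.X\{b} + a.0\{b}\{b})\{b} → ··a··> m4
  m4 = 0\{b}\{b}\{b} → (no moves)
LTS(Q): 5 reachable states
  n0 = rec X. b.b.X\{b} + a.0\{b}\{b} → ··a··> n1, ··b··> n2
  n1 = 0\{b}\{b} → (no moves)
  n2 = b.(rec X. b.b.X\{b} + a.0\{b}\{b})\{b} → ··b··> n3
  n3 = (rec X. b.b.X\{b} + a.0\{b}\{b})\{b} → ··a··> n4
  n4 = 0\{b}\{b}\{b} → (no moves)
Partition-refinement fixed point:
  B0 = {m0}
  B1 = {m2}
  B2 = {m3, n3}
  B3 = {m1, m4, n1, n4}
  B4 = {n0}
  B5 = {n2}
m0 ∈ B0, n0 ∈ B4 → different blocks

not bisimilar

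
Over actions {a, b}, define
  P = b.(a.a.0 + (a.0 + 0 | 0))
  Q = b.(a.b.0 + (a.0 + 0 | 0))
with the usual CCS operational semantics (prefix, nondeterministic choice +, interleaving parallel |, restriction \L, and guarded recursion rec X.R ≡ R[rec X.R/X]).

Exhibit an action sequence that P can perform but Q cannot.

P's transition system — 4 states:
  p0 = b.(a.a.0 + (a.0 + 0 | 0)) :: ··b··> p1
  p1 = a.a.0 + (a.0 + 0 | 0) :: ··a··> p2, ··a··> p3
  p2 = 0 :: ∅
  p3 = a.0 :: ··a··> p2
Q's transition system — 4 states:
  q0 = b.(a.b.0 + (a.0 + 0 | 0)) :: ··b··> q1
  q1 = a.b.0 + (a.0 + 0 | 0) :: ··a··> q2, ··a··> q3
  q2 = 0 :: ∅
  q3 = b.0 :: ··b··> q2
Run σ = ⟨baa⟩ on P: start {p0}
  [1] b ⇒ {p1}
  [2] a ⇒ {p2, p3}
  [3] a ⇒ {p2}
  ✓ P
Run σ = ⟨baa⟩ on Q: start {q0}
  [1] b ⇒ {q1}
  [2] a ⇒ {q2, q3}
  [3] a ⇒ ∅ (Q stuck)

baa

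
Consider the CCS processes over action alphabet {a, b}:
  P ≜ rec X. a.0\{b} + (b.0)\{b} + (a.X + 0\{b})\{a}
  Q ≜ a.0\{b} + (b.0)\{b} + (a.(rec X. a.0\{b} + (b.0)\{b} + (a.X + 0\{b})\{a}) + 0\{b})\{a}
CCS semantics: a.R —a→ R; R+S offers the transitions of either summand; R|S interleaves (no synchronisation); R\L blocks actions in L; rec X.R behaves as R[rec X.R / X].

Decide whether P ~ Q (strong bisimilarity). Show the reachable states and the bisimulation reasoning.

P's transition system — 2 states:
  m0 = rec X. a.0\{b} + (b.0)\{b} + (a.X + 0\{b})\{a} ⊢ ··a··> m1
  m1 = 0\{b} ⊢ ∅
Q's transition system — 2 states:
  n0 = a.0\{b} + (b.0)\{b} + (a.(rec X. a.0\{b} + (b.0)\{b} + (a.X + 0\{b})\{a}) + 0\{b})\{a} ⊢ ··a··> n1
  n1 = 0\{b} ⊢ ∅
Partition-refinement fixed point:
  B0 = {m0, n0}
  B1 = {m1, n1}
m0 ∈ B0, n0 ∈ B0 → same block

bisimilar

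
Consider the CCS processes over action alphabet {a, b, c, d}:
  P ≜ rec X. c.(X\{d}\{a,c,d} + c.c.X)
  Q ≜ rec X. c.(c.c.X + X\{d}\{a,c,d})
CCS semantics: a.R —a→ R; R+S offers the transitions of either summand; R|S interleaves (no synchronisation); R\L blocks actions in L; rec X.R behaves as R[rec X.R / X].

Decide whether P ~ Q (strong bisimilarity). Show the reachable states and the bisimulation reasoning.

P ~ Q

Reachable graph of P (3 states):
  p0 = rec X. c.(X\{d}\{a,c,d} + c.c.X) has moves ··c··> p1
  p1 = (rec X. c.(X\{d}\{a,c,d} + c.c.X))\{d}\{a,c,d} + c.c.(rec X. c.(X\{d}\{a,c,d} + c.c.X)) has moves ··c··> p2
  p2 = c.(rec X. c.(X\{d}\{a,c,d} + c.c.X)) has moves ··c··> p0
Reachable graph of Q (3 states):
  q0 = rec X. c.(c.c.X + X\{d}\{a,c,d}) has moves ··c··> q1
  q1 = c.c.(rec X. c.(c.c.X + X\{d}\{a,c,d})) + (rec X. c.(c.c.X + X\{d}\{a,c,d}))\{d}\{a,c,d} has moves ··c··> q2
  q2 = c.(rec X. c.(c.c.X + X\{d}\{a,c,d})) has moves ··c··> q0
Partition-refinement fixed point:
  B0 = {p0, p1, p2, q0, q1, q2}
p0 ∈ B0, q0 ∈ B0 → same block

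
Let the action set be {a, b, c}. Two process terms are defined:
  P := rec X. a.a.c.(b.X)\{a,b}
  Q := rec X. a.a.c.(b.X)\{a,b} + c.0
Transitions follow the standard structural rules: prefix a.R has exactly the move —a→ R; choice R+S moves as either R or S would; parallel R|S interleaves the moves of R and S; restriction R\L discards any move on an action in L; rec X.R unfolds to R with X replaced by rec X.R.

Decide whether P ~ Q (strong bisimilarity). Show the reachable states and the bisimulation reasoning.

LTS(P): 4 reachable states
  s0 = rec X. a.a.c.(b.X)\{a,b} :: ··a··> s1
  s1 = a.c.(b.(rec X. a.a.c.(b.X)\{a,b}))\{a,b} :: ··a··> s2
  s2 = c.(b.(rec X. a.a.c.(b.X)\{a,b}))\{a,b} :: ··c··> s3
  s3 = (b.(rec X. a.a.c.(b.X)\{a,b}))\{a,b} :: stopped
LTS(Q): 5 reachable states
  t0 = rec X. a.a.c.(b.X)\{a,b} + c.0 :: ··a··> t1, ··c··> t2
  t1 = a.c.(b.(rec X. a.a.c.(b.X)\{a,b} + c.0))\{a,b} :: ··a··> t3
  t2 = 0 :: stopped
  t3 = c.(b.(rec X. a.a.c.(b.X)\{a,b} + c.0))\{a,b} :: ··c··> t4
  t4 = (b.(rec X. a.a.c.(b.X)\{a,b} + c.0))\{a,b} :: stopped
Partition-refinement fixed point:
  B0 = {s0}
  B1 = {s1, t1}
  B2 = {s2, t3}
  B3 = {s3, t2, t4}
  B4 = {t0}
s0 ∈ B0, t0 ∈ B4 → different blocks

not bisimilar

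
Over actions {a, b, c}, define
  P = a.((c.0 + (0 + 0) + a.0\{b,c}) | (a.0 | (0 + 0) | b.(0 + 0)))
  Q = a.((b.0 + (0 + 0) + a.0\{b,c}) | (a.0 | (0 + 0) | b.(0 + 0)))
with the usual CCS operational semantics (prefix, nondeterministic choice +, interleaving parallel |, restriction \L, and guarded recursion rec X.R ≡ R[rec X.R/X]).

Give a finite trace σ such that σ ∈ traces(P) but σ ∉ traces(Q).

ac

LTS(P): 13 reachable states
  p0 = a.((c.0 + (0 + 0) + a.0\{b,c}) | (a.0 | (0 + 0) | b.(0 + 0))) has moves =a=> p1
  p1 = (c.0 + (0 + 0) + a.0\{b,c}) | (a.0 | (0 + 0) | b.(0 + 0)) has moves =a=> p2, =a=> p3, =b=> p4, =c=> p5
  p2 = (c.0 + (0 + 0) + a.0\{b,c}) | (0 | (0 + 0) | b.(0 + 0)) has moves =a=> p6, =b=> p7, =c=> p8
  p3 = 0\{b,c} | (a.0 | (0 + 0) | b.(0 + 0)) has moves =a=> p6, =b=> p9
  p4 = (c.0 + (0 + 0) + a.0\{b,c}) | (a.0 | (0 + 0) | (0 + 0)) has moves =a=> p7, =a=> p9, =c=> p10
  p5 = 0 | (a.0 | (0 + 0) | b.(0 + 0)) has moves =a=> p8, =b=> p10
  p6 = 0\{b,c} | (0 | (0 + 0) | b.(0 + 0)) has moves =b=> p11
  p7 = (c.0 + (0 + 0) + a.0\{b,c}) | (0 | (0 + 0) | (0 + 0)) has moves =a=> p11, =c=> p12
  p8 = 0 | (0 | (0 + 0) | b.(0 + 0)) has moves =b=> p12
  p9 = 0\{b,c} | (a.0 | (0 + 0) | (0 + 0)) has moves =a=> p11
  p10 = 0 | (a.0 | (0 + 0) | (0 + 0)) has moves =a=> p12
  p11 = 0\{b,c} | (0 | (0 + 0) | (0 + 0)) has moves ∅
  p12 = 0 | (0 | (0 + 0) | (0 + 0)) has moves ∅
LTS(Q): 13 reachable states
  q0 = a.((b.0 + (0 + 0) + a.0\{b,c}) | (a.0 | (0 + 0) | b.(0 + 0))) has moves =a=> q1
  q1 = (b.0 + (0 + 0) + a.0\{b,c}) | (a.0 | (0 + 0) | b.(0 + 0)) has moves =a=> q2, =a=> q3, =b=> q4, =b=> q5
  q2 = (b.0 + (0 + 0) + a.0\{b,c}) | (0 | (0 + 0) | b.(0 + 0)) has moves =a=> q6, =b=> q7, =b=> q8
  q3 = 0\{b,c} | (a.0 | (0 + 0) | b.(0 + 0)) has moves =a=> q6, =b=> q9
  q4 = (b.0 + (0 + 0) + a.0\{b,c}) | (a.0 | (0 + 0) | (0 + 0)) has moves =a=> q7, =a=> q9, =b=> q10
  q5 = 0 | (a.0 | (0 + 0) | b.(0 + 0)) has moves =a=> q8, =b=> q10
  q6 = 0\{b,c} | (0 | (0 + 0) | b.(0 + 0)) has moves =b=> q11
  q7 = (b.0 + (0 + 0) + a.0\{b,c}) | (0 | (0 + 0) | (0 + 0)) has moves =a=> q11, =b=> q12
  q8 = 0 | (0 | (0 + 0) | b.(0 + 0)) has moves =b=> q12
  q9 = 0\{b,c} | (a.0 | (0 + 0) | (0 + 0)) has moves =a=> q11
  q10 = 0 | (a.0 | (0 + 0) | (0 + 0)) has moves =a=> q12
  q11 = 0\{b,c} | (0 | (0 + 0) | (0 + 0)) has moves ∅
  q12 = 0 | (0 | (0 + 0) | (0 + 0)) has moves ∅
Trace ⟨ac⟩ through P, begin at {p0}:
  [1] a ⇒ {p1}
  [2] c ⇒ {p5}
  ✓ P
Trace ⟨ac⟩ through Q, begin at {q0}:
  [1] a ⇒ {q1}
  [2] c ⇒ ∅ (Q stuck)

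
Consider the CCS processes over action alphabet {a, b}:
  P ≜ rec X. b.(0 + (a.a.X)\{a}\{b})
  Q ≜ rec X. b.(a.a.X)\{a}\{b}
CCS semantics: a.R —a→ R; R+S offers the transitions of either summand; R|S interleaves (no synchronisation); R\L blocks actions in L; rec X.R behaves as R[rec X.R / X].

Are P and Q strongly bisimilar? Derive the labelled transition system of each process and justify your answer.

bisimilar

P's transition system — 2 states:
  m0 = rec X. b.(0 + (a.a.X)\{a}\{b}) :: -b-> m1
  m1 = 0 + (a.a.(rec X. b.(0 + (a.a.X)\{a}\{b})))\{a}\{b} :: ∅
Q's transition system — 2 states:
  n0 = rec X. b.(a.a.X)\{a}\{b} :: -b-> n1
  n1 = (a.a.(rec X. b.(a.a.X)\{a}\{b}))\{a}\{b} :: ∅
Partition-refinement fixed point:
  B0 = {m0, n0}
  B1 = {m1, n1}
m0 ∈ B0, n0 ∈ B0 → same block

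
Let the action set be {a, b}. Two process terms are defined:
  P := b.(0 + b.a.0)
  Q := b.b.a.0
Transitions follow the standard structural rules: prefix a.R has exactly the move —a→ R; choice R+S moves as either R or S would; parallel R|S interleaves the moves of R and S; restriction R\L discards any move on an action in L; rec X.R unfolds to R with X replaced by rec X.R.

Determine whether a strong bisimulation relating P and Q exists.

P ~ Q

P's transition system — 4 states:
  u0 = b.(0 + b.a.0) has moves --b--▸ u1
  u1 = 0 + b.a.0 has moves --b--▸ u2
  u2 = a.0 has moves --a--▸ u3
  u3 = 0 has moves stopped
Q's transition system — 4 states:
  v0 = b.b.a.0 has moves --b--▸ v1
  v1 = b.a.0 has moves --b--▸ v2
  v2 = a.0 has moves --a--▸ v3
  v3 = 0 has moves stopped
Bisimilarity quotient blocks:
  B0 = {u0, v0}
  B1 = {u1, v1}
  B2 = {u2, v2}
  B3 = {u3, v3}
u0 ∈ B0, v0 ∈ B0 → same block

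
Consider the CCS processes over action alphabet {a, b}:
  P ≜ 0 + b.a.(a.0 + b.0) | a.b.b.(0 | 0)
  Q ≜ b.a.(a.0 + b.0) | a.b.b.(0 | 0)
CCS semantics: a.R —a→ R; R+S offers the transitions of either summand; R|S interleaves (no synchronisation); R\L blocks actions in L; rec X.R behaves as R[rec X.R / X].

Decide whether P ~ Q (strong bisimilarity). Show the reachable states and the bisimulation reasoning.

bisimilar

P's transition system — 16 states:
  s0 = 0 + b.a.(a.0 + b.0) | a.b.b.(0 | 0) :: -a-> s1, -b-> s2
  s1 = b.a.(a.0 + b.0) | b.b.(0 | 0) :: -b-> s3, -b-> s4
  s2 = a.(a.0 + b.0) | a.b.b.(0 | 0) :: -a-> s3, -a-> s5
  s3 = a.(a.0 + b.0) | b.b.(0 | 0) :: -a-> s6, -b-> s7
  s4 = b.a.(a.0 + b.0) | b.(0 | 0) :: -b-> s7, -b-> s8
  s5 = (a.0 + b.0) | a.b.b.(0 | 0) :: -a-> s6, -a-> s9, -b-> s9
  s6 = (a.0 + b.0) | b.b.(0 | 0) :: -a-> s10, -b-> s10, -b-> s11
  s7 = a.(a.0 + b.0) | b.(0 | 0) :: -a-> s11, -b-> s12
  s8 = b.a.(a.0 + b.0) | (0 | 0) :: -b-> s12
  s9 = 0 | a.b.b.(0 | 0) :: -a-> s10
  s10 = 0 | b.b.(0 | 0) :: -b-> s13
  s11 = (a.0 + b.0) | b.(0 | 0) :: -a-> s13, -b-> s13, -b-> s14
  s12 = a.(a.0 + b.0) | (0 | 0) :: -a-> s14
  s13 = 0 | b.(0 | 0) :: -b-> s15
  s14 = (a.0 + b.0) | (0 | 0) :: -a-> s15, -b-> s15
  s15 = 0 | (0 | 0) :: stopped
Q's transition system — 16 states:
  t0 = b.a.(a.0 + b.0) | a.b.b.(0 | 0) :: -a-> t1, -b-> t2
  t1 = b.a.(a.0 + b.0) | b.b.(0 | 0) :: -b-> t3, -b-> t4
  t2 = a.(a.0 + b.0) | a.b.b.(0 | 0) :: -a-> t3, -a-> t5
  t3 = a.(a.0 + b.0) | b.b.(0 | 0) :: -a-> t6, -b-> t7
  t4 = b.a.(a.0 + b.0) | b.(0 | 0) :: -b-> t7, -b-> t8
  t5 = (a.0 + b.0) | a.b.b.(0 | 0) :: -a-> t6, -a-> t9, -b-> t9
  t6 = (a.0 + b.0) | b.b.(0 | 0) :: -a-> t10, -b-> t10, -b-> t11
  t7 = a.(a.0 + b.0) | b.(0 | 0) :: -a-> t11, -b-> t12
  t8 = b.a.(a.0 + b.0) | (0 | 0) :: -b-> t12
  t9 = 0 | a.b.b.(0 | 0) :: -a-> t10
  t10 = 0 | b.b.(0 | 0) :: -b-> t13
  t11 = (a.0 + b.0) | b.(0 | 0) :: -a-> t13, -b-> t13, -b-> t14
  t12 = a.(a.0 + b.0) | (0 | 0) :: -a-> t14
  t13 = 0 | b.(0 | 0) :: -b-> t15
  t14 = (a.0 + b.0) | (0 | 0) :: -a-> t15, -b-> t15
  t15 = 0 | (0 | 0) :: stopped
Bisimilarity quotient blocks:
  B0 = {s0, t0}
  B1 = {s2, t2}
  B2 = {s3, t3}
  B3 = {s6, t6}
  B4 = {s10, t10}
  B5 = {s13, t13}
  B6 = {s15, t15}
  B7 = {s11, t11}
  B8 = {s14, t14}
  B9 = {s7, t7}
  B10 = {s12, t12}
  B11 = {s5, t5}
  B12 = {s9, t9}
  B13 = {s1, t1}
  B14 = {s4, t4}
  B15 = {s8, t8}
s0 ∈ B0, t0 ∈ B0 → same block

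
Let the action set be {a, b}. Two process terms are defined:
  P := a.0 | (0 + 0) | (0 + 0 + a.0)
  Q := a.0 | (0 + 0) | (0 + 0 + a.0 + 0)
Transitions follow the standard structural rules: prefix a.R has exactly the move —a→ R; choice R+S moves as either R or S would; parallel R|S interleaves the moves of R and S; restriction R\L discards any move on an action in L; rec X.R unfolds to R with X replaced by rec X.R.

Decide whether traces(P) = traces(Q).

YES

Reachable graph of P (4 states):
  s0 = a.0 | (0 + 0) | (0 + 0 + a.0) → -a-> s1, -a-> s2
  s1 = 0 | (0 + 0) | (0 + 0 + a.0) → -a-> s3
  s2 = a.0 | (0 + 0) | 0 → -a-> s3
  s3 = 0 | (0 + 0) | 0 → ∅
Reachable graph of Q (4 states):
  t0 = a.0 | (0 + 0) | (0 + 0 + a.0 + 0) → -a-> t1, -a-> t2
  t1 = 0 | (0 + 0) | (0 + 0 + a.0 + 0) → -a-> t3
  t2 = a.0 | (0 + 0) | 0 → -a-> t3
  t3 = 0 | (0 + 0) | 0 → ∅
Coarsest stable partition (strong bisimilarity classes):
  B0 = {s0, t0}
  B1 = {s1, s2, t1, t2}
  B2 = {s3, t3}
s0 ∈ B0, t0 ∈ B0 → same block
Bisimilar ⇒ trace-equivalent.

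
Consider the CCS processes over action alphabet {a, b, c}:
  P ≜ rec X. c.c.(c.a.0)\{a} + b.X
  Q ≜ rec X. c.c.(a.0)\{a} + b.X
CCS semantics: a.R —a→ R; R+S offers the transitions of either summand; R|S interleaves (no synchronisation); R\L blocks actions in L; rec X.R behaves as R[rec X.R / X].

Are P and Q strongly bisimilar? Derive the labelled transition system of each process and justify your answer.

P's transition system — 4 states:
  m0 = rec X. c.c.(c.a.0)\{a} + b.X has moves =b=> m0, =c=> m1
  m1 = c.(c.a.0)\{a} has moves =c=> m2
  m2 = (c.a.0)\{a} has moves =c=> m3
  m3 = (a.0)\{a} has moves ·
Q's transition system — 3 states:
  n0 = rec X. c.c.(a.0)\{a} + b.X has moves =b=> n0, =c=> n1
  n1 = c.(a.0)\{a} has moves =c=> n2
  n2 = (a.0)\{a} has moves ·
Partition-refinement fixed point:
  B0 = {m0}
  B1 = {m1}
  B2 = {m2, n1}
  B3 = {m3, n2}
  B4 = {n0}
m0 ∈ B0, n0 ∈ B4 → different blocks

P ≁ Q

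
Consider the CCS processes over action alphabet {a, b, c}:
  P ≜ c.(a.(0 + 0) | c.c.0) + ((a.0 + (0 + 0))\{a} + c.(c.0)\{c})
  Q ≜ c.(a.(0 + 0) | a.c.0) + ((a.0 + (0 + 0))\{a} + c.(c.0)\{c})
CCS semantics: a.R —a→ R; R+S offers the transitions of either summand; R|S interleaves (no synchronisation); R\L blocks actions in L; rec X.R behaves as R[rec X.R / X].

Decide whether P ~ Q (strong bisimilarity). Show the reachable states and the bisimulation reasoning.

LTS(P): 8 reachable states
  s0 = c.(a.(0 + 0) | c.c.0) + ((a.0 + (0 + 0))\{a} + c.(c.0)\{c}) has moves —c→ s1, —c→ s2
  s1 = (c.0)\{c} has moves stopped
  s2 = a.(0 + 0) | c.c.0 has moves —a→ s3, —c→ s4
  s3 = (0 + 0) | c.c.0 has moves —c→ s5
  s4 = a.(0 + 0) | c.0 has moves —a→ s5, —c→ s6
  s5 = (0 + 0) | c.0 has moves —c→ s7
  s6 = a.(0 + 0) | 0 has moves —a→ s7
  s7 = (0 + 0) | 0 has moves stopped
LTS(Q): 8 reachable states
  t0 = c.(a.(0 + 0) | a.c.0) + ((a.0 + (0 + 0))\{a} + c.(c.0)\{c}) has moves —c→ t1, —c→ t2
  t1 = (c.0)\{c} has moves stopped
  t2 = a.(0 + 0) | a.c.0 has moves —a→ t3, —a→ t4
  t3 = (0 + 0) | a.c.0 has moves —a→ t5
  t4 = a.(0 + 0) | c.0 has moves —a→ t5, —c→ t6
  t5 = (0 + 0) | c.0 has moves —c→ t7
  t6 = a.(0 + 0) | 0 has moves —a→ t7
  t7 = (0 + 0) | 0 has moves stopped
Partition-refinement fixed point:
  B0 = {s0}
  B1 = {s1, s7, t1, t7}
  B2 = {s2}
  B3 = {s3}
  B4 = {s5, t5}
  B5 = {s4, t4}
  B6 = {s6, t6}
  B7 = {t0}
  B8 = {t2}
  B9 = {t3}
s0 ∈ B0, t0 ∈ B7 → different blocks

P ≁ Q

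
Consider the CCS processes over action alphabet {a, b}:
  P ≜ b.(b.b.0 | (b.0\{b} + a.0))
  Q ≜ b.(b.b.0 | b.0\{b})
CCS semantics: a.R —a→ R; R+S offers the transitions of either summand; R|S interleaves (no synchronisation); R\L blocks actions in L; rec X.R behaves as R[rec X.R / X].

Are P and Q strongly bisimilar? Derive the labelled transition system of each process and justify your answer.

LTS(P): 10 reachable states
  m0 = b.(b.b.0 | (b.0\{b} + a.0)) ⊢ =b=> m1
  m1 = b.b.0 | (b.0\{b} + a.0) ⊢ =a=> m2, =b=> m3, =b=> m4
  m2 = b.b.0 | 0 ⊢ =b=> m5
  m3 = b.0 | (b.0\{b} + a.0) ⊢ =a=> m5, =b=> m6, =b=> m7
  m4 = b.b.0 | 0\{b} ⊢ =b=> m7
  m5 = b.0 | 0 ⊢ =b=> m8
  m6 = 0 | (b.0\{b} + a.0) ⊢ =a=> m8, =b=> m9
  m7 = b.0 | 0\{b} ⊢ =b=> m9
  m8 = 0 | 0 ⊢ ·
  m9 = 0 | 0\{b} ⊢ ·
LTS(Q): 7 reachable states
  n0 = b.(b.b.0 | b.0\{b}) ⊢ =b=> n1
  n1 = b.b.0 | b.0\{b} ⊢ =b=> n2, =b=> n3
  n2 = b.0 | b.0\{b} ⊢ =b=> n4, =b=> n5
  n3 = b.b.0 | 0\{b} ⊢ =b=> n5
  n4 = 0 | b.0\{b} ⊢ =b=> n6
  n5 = b.0 | 0\{b} ⊢ =b=> n6
  n6 = 0 | 0\{b} ⊢ ·
Bisimilarity quotient blocks:
  B0 = {m0}
  B1 = {m1}
  B2 = {m2, m4, n2, n3}
  B3 = {m5, m7, n4, n5}
  B4 = {m8, m9, n6}
  B5 = {m3}
  B6 = {m6}
  B7 = {n0}
  B8 = {n1}
m0 ∈ B0, n0 ∈ B7 → different blocks

NO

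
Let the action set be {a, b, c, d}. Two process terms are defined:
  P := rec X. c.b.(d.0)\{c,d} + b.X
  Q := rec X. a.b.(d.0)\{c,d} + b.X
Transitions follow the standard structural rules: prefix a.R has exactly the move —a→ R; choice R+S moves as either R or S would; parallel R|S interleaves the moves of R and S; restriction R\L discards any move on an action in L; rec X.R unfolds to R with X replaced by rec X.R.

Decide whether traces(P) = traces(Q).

Reachable graph of P (3 states):
  p0 = rec X. c.b.(d.0)\{c,d} + b.X | -b-> p0, -c-> p1
  p1 = b.(d.0)\{c,d} | -b-> p2
  p2 = (d.0)\{c,d} | (no moves)
Reachable graph of Q (3 states):
  q0 = rec X. a.b.(d.0)\{c,d} + b.X | -a-> q1, -b-> q0
  q1 = b.(d.0)\{c,d} | -b-> q2
  q2 = (d.0)\{c,d} | (no moves)
Executing c from P (initial set {p0}):
  step 1 (c): {p1}
  ✓ P
Executing c from Q (initial set {q0}):
  step 1 (c): ∅ (Q stuck)

trace-distinct — witness ⟨c⟩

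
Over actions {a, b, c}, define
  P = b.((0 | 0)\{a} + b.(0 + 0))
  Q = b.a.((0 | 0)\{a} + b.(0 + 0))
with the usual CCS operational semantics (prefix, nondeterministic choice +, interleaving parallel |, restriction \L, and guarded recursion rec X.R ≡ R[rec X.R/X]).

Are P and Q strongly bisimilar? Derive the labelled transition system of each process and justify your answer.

Reachable graph of P (3 states):
  s0 = b.((0 | 0)\{a} + b.(0 + 0)) :: -b-> s1
  s1 = (0 | 0)\{a} + b.(0 + 0) :: -b-> s2
  s2 = 0 + 0 :: ·
Reachable graph of Q (4 states):
  t0 = b.a.((0 | 0)\{a} + b.(0 + 0)) :: -b-> t1
  t1 = a.((0 | 0)\{a} + b.(0 + 0)) :: -a-> t2
  t2 = (0 | 0)\{a} + b.(0 + 0) :: -b-> t3
  t3 = 0 + 0 :: ·
Coarsest stable partition (strong bisimilarity classes):
  B0 = {s0}
  B1 = {s1, t2}
  B2 = {s2, t3}
  B3 = {t0}
  B4 = {t1}
s0 ∈ B0, t0 ∈ B3 → different blocks

not bisimilar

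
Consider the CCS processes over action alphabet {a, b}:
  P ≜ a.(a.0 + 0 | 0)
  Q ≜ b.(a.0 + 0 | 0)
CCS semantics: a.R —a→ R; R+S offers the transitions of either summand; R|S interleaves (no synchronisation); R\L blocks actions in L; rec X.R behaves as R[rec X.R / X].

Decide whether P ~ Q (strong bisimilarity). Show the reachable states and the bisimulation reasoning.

not bisimilar

Reachable graph of P (3 states):
  s0 = a.(a.0 + 0 | 0) has moves =a=> s1
  s1 = a.0 + 0 | 0 has moves =a=> s2
  s2 = 0 has moves deadlocked
Reachable graph of Q (3 states):
  t0 = b.(a.0 + 0 | 0) has moves =b=> t1
  t1 = a.0 + 0 | 0 has moves =a=> t2
  t2 = 0 has moves deadlocked
Coarsest stable partition (strong bisimilarity classes):
  B0 = {s0}
  B1 = {s1, t1}
  B2 = {s2, t2}
  B3 = {t0}
s0 ∈ B0, t0 ∈ B3 → different blocks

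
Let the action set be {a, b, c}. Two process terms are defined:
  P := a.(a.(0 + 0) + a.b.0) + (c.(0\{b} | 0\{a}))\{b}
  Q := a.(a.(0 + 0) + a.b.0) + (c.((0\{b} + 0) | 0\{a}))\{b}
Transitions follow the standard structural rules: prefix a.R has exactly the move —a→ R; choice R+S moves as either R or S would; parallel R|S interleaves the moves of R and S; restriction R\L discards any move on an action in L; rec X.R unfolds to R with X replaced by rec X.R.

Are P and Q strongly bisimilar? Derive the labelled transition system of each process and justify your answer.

YES

P's transition system — 6 states:
  u0 = a.(a.(0 + 0) + a.b.0) + (c.(0\{b} | 0\{a}))\{b} → ··a··> u1, ··c··> u2
  u1 = a.(0 + 0) + a.b.0 → ··a··> u3, ··a··> u4
  u2 = (0\{b} | 0\{a})\{b} → (no moves)
  u3 = 0 + 0 → (no moves)
  u4 = b.0 → ··b··> u5
  u5 = 0 → (no moves)
Q's transition system — 6 states:
  v0 = a.(a.(0 + 0) + a.b.0) + (c.((0\{b} + 0) | 0\{a}))\{b} → ··a··> v1, ··c··> v2
  v1 = a.(0 + 0) + a.b.0 → ··a··> v3, ··a··> v4
  v2 = ((0\{b} + 0) | 0\{a})\{b} → (no moves)
  v3 = 0 + 0 → (no moves)
  v4 = b.0 → ··b··> v5
  v5 = 0 → (no moves)
Partition-refinement fixed point:
  B0 = {u0, v0}
  B1 = {u2, u3, u5, v2, v3, v5}
  B2 = {u1, v1}
  B3 = {u4, v4}
u0 ∈ B0, v0 ∈ B0 → same block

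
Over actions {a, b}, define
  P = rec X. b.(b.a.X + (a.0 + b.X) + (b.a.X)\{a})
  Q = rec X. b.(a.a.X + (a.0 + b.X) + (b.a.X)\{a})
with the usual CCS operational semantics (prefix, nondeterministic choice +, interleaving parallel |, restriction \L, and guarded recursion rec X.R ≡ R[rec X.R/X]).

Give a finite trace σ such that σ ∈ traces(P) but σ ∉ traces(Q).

bba

Reachable graph of P (5 states):
  p0 = rec X. b.(b.a.X + (a.0 + b.X) + (b.a.X)\{a}) has moves -b-> p1
  p1 = b.a.(rec X. b.(b.a.X + (a.0 + b.X) + (b.a.X)\{a})) + (a.0 + b.(rec X. b.(b.a.X + (a.0 + b.X) + (b.a.X)\{a}))) + (b.a.(rec X. b.(b.a.X + (a.0 + b.X) + (b.a.X)\{a})))\{a} has moves -a-> p2, -b-> p0, -b-> p3, -b-> p4
  p2 = 0 has moves stopped
  p3 = (a.(rec X. b.(b.a.X + (a.0 + b.X) + (b.a.X)\{a})))\{a} has moves stopped
  p4 = a.(rec X. b.(b.a.X + (a.0 + b.X) + (b.a.X)\{a})) has moves -a-> p0
Reachable graph of Q (5 states):
  q0 = rec X. b.(a.a.X + (a.0 + b.X) + (b.a.X)\{a}) has moves -b-> q1
  q1 = a.a.(rec X. b.(a.a.X + (a.0 + b.X) + (b.a.X)\{a})) + (a.0 + b.(rec X. b.(a.a.X + (a.0 + b.X) + (b.a.X)\{a}))) + (b.a.(rec X. b.(a.a.X + (a.0 + b.X) + (b.a.X)\{a})))\{a} has moves -a-> q2, -a-> q3, -b-> q0, -b-> q4
  q2 = 0 has moves stopped
  q3 = a.(rec X. b.(a.a.X + (a.0 + b.X) + (b.a.X)\{a})) has moves -a-> q0
  q4 = (a.(rec X. b.(a.a.X + (a.0 + b.X) + (b.a.X)\{a})))\{a} has moves stopped
Run σ = ⟨bba⟩ on P: start {p0}
  after b @ step 1: {p1}
  after b @ step 2: {p0, p3, p4}
  after a @ step 3: {p0}
  P completes σ.
Run σ = ⟨bba⟩ on Q: start {q0}
  after b @ step 1: {q1}
  after b @ step 2: {q0, q4}
  after a @ step 3: ∅  — Q cannot continue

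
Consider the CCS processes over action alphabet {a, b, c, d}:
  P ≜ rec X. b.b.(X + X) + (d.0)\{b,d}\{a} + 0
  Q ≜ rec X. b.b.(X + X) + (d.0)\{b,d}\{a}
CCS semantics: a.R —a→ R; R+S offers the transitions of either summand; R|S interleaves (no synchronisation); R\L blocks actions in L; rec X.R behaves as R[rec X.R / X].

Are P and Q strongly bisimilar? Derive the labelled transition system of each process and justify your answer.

P's transition system — 3 states:
  m0 = rec X. b.b.(X + X) + (d.0)\{b,d}\{a} + 0 → --b--▸ m1
  m1 = b.((rec X. b.b.(X + X) + (d.0)\{b,d}\{a} + 0) + (rec X. b.b.(X + X) + (d.0)\{b,d}\{a} + 0)) → --b--▸ m2
  m2 = (rec X. b.b.(X + X) + (d.0)\{b,d}\{a} + 0) + (rec X. b.b.(X + X) + (d.0)\{b,d}\{a} + 0) → --b--▸ m1
Q's transition system — 3 states:
  n0 = rec X. b.b.(X + X) + (d.0)\{b,d}\{a} → --b--▸ n1
  n1 = b.((rec X. b.b.(X + X) + (d.0)\{b,d}\{a}) + (rec X. b.b.(X + X) + (d.0)\{b,d}\{a})) → --b--▸ n2
  n2 = (rec X. b.b.(X + X) + (d.0)\{b,d}\{a}) + (rec X. b.b.(X + X) + (d.0)\{b,d}\{a}) → --b--▸ n1
Bisimilarity quotient blocks:
  B0 = {m0, m1, m2, n0, n1, n2}
m0 ∈ B0, n0 ∈ B0 → same block

YES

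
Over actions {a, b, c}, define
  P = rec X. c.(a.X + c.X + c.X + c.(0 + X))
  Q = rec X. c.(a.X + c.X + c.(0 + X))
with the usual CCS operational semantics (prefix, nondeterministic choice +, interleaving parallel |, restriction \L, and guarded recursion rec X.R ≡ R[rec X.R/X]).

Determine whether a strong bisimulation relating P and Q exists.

P's transition system — 3 states:
  s0 = rec X. c.(a.X + c.X + c.X + c.(0 + X)) :: —c→ s1
  s1 = a.(rec X. c.(a.X + c.X + c.X + c.(0 + X))) + c.(rec X. c.(a.X + c.X + c.X + c.(0 + X))) + c.(rec X. c.(a.X + c.X + c.X + c.(0 + X))) + c.(0 + (rec X. c.(a.X + c.X + c.X + c.(0 + X)))) :: —a→ s0, —c→ s0, —c→ s2
  s2 = 0 + (rec X. c.(a.X + c.X + c.X + c.(0 + X))) :: —c→ s1
Q's transition system — 3 states:
  t0 = rec X. c.(a.X + c.X + c.(0 + X)) :: —c→ t1
  t1 = a.(rec X. c.(a.X + c.X + c.(0 + X))) + c.(rec X. c.(a.X + c.X + c.(0 + X))) + c.(0 + (rec X. c.(a.X + c.X + c.(0 + X)))) :: —a→ t0, —c→ t0, —c→ t2
  t2 = 0 + (rec X. c.(a.X + c.X + c.(0 + X))) :: —c→ t1
Coarsest stable partition (strong bisimilarity classes):
  B0 = {s0, s2, t0, t2}
  B1 = {s1, t1}
s0 ∈ B0, t0 ∈ B0 → same block

YES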